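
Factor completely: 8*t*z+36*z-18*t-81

Group as (8*t*z-18*t) + (36*z-81) = 2*t*(4*z-9) + 9*(4*z-9).
Both groups share the factor (4*z-9).

(2*t+9)*(4*z-9)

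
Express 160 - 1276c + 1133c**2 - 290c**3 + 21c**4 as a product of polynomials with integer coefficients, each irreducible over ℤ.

Among the possible rational roots, c = 5/3 is a root, so (3c - 5) is a factor; dividing leaves 7c**3 - 85c**2 + 236c - 32.
Then c = 4 is a root, so (c - 4) is a factor; dividing leaves 7c**2 - 57c + 8.
The remaining quadratic factors as (7c - 1)(c - 8).

(3c - 5)(7c - 1)(c - 4)(c - 8)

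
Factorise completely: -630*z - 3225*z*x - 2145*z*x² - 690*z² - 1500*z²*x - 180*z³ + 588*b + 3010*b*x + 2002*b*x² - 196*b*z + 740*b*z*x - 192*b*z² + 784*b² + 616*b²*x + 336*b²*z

(6*z + 11*x + 14)*(14*b - 15*z)*(4*b + 2*z + 13*x + 3)

Group: 14*b*(24*b*z + 44*b*x + 56*b + 12*z² + 100*z*x + 46*z + 143*x² + 215*x + 42) - 15*z*(24*b*z + 44*b*x + 56*b + 12*z² + 100*z*x + 46*z + 143*x² + 215*x + 42); both groups contain (24*b*z + 44*b*x + 56*b + 12*z² + 100*z*x + 46*z + 143*x² + 215*x + 42), so (14*b - 15*z) is a factor with cofactor 24*b*z + 44*b*x + 56*b + 12*z² + 100*z*x + 46*z + 143*x² + 215*x + 42.
The cofactor groups again: 24*b*z + 44*b*x + 56*b + 12*z² + 100*z*x + 46*z + 143*x² + 215*x + 42 = 4*b*(6*z + 11*x + 14) + (2*z + 13*x + 3)*(6*z + 11*x + 14); both groups contain (6*z + 11*x + 14), giving (4*b + 2*z + 13*x + 3)*(6*z + 11*x + 14).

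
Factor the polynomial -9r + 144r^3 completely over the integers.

9r(4r + 1)(4r - 1)

Pull out the common factor 9r; 16r^2 - 1 is a difference of squares.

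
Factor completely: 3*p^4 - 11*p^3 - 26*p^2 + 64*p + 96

Trying the rational-root candidates, p = 4 is a root, so (p - 4) divides it; the quotient is 3*p^3 + p^2 - 22*p - 24.
Next, p = -2 is a root, so (p + 2) divides it; the quotient is 3*p^2 - 5*p - 12.
The remaining quadratic factors as (p - 3)(3*p + 4).

(3*p + 4)*(p + 2)*(p - 3)*(p - 4)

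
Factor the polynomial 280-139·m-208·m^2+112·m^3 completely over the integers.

(4·m-5)·(4·m-7)·(7·m+8)

By the rational root theorem, m = 5/4 is a root, so (4·m-5) is a factor; dividing leaves 28·m^2-17·m-56.
The remaining quadratic factors as (7·m+8)(4·m-7).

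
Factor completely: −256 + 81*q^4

Difference of squares twice: with A = 3*q and B = 4, A⁴ − B⁴ = (A² − B²)(A² + B²), and A² − B² factors again.

(3*q + 4)*(3*q − 4)*(9*q^2 + 16)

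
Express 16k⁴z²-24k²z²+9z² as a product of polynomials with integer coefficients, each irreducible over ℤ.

Pull out the common factor z², leaving 16k⁴-24k²+9.
Recognize a perfect-square trinomial with the parts 4k² and 3.

z²(4k²-3)²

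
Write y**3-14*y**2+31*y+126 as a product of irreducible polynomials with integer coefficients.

Testing divisors of the constant over divisors of the leading coefficient, y = 9 is a root, so (y-9) is a factor; dividing leaves y**2-5*y-14.
The remaining quadratic factors as (y-7)(y+2).

(y+2)*(y-7)*(y-9)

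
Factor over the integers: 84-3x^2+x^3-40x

Testing divisors of the constant over divisors of the leading coefficient, x = 7 is a root, so (x-7) is a factor; dividing leaves x^2+4x-12.
The remaining quadratic factors as (x+6)(x-2).

(x+6)(x-2)(x-7)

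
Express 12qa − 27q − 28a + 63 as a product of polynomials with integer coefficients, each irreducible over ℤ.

(3q − 7)(4a − 9)

Group as (12qa − 27q) + (−28a + 63) = 3q(4a − 9) − 7(4a − 9).
Both groups share the factor (4a − 9).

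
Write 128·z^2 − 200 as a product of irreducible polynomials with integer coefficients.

8·(4·z + 5)·(4·z − 5)

Pull out the common factor 8; 16·z^2 − 25 is a difference of squares.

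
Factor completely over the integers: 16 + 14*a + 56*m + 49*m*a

(7*a + 8)*(7*m + 2)

Group as (49*m*a + 56*m) + (14*a + 16) = 7*m*(7*a + 8) + 2*(7*a + 8).
Both groups share the factor (7*a + 8).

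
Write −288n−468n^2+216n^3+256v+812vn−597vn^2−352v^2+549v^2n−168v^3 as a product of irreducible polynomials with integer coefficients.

−(3v−3n+8)(7v−8n−4)(8v−9n)

Group: 8v(−21v^2+45vn−44v−24n^2+52n+32) − 9n(−21v^2+45vn−44v−24n^2+52n+32); both groups contain (−21v^2+45vn−44v−24n^2+52n+32), so (8v−9n) is a factor with cofactor −21v^2+45vn−44v−24n^2+52n+32.
The cofactor groups again: −21v^2+45vn−44v−24n^2+52n+32 = −7v(3v−3n+8) + (8n+4)(3v−3n+8); both groups contain (3v−3n+8), giving −(7v−8n−4)(3v−3n+8).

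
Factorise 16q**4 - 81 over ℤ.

Difference of squares twice: with A = 2q and B = 3, A⁴ − B⁴ = (A² − B²)(A² + B²), and A² − B² factors again.

(2q + 3)(2q - 3)(4q**2 + 9)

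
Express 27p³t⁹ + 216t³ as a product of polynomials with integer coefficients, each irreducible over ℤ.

27t³(pt² + 2)(p²t⁴ − 2pt² + 4)

Pull out the common factor 27t³, leaving p³t⁶ + 8.
Recognize a sum of cubes with the parts 2 and pt².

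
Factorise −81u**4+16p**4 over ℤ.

(2p+3u)(2p−3u)(4p**2+9u**2)

Write as (4p**2)² − (9u**2)², then factor 4p**2−9u**2 once more.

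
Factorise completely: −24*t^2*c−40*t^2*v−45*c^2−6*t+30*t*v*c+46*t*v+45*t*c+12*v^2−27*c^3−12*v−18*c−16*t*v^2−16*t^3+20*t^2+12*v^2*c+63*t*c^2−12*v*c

Group: 4*t*(−4*t^2−10*t*v−9*t*c+2*t−4*v^2+4*v+9*c^2+6*c) + (−3*c−3)*(−4*t^2−10*t*v−9*t*c+2*t−4*v^2+4*v+9*c^2+6*c); both groups contain (−4*t^2−10*t*v−9*t*c+2*t−4*v^2+4*v+9*c^2+6*c), so (4*t−3*c−3) is a factor with cofactor −4*t^2−10*t*v−9*t*c+2*t−4*v^2+4*v+9*c^2+6*c.
The cofactor groups again: −4*t^2−10*t*v−9*t*c+2*t−4*v^2+4*v+9*c^2+6*c = −t*(4*t+2*v−3*c−2) + (−2*v−3*c)*(4*t+2*v−3*c−2); both groups contain (4*t+2*v−3*c−2), giving −(t+2*v+3*c)*(4*t+2*v−3*c−2).

−(4*t+2*v−3*c−2)*(4*t−3*c−3)*(t+2*v+3*c)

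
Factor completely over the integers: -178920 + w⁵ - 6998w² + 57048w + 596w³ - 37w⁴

Trying the rational-root candidates, w = 14 is a root, so (w - 14) divides it; the quotient is w⁴ - 23w³ + 274w² - 3162w + 12780.
Continuing, w = 15 is a root, so (w - 15) divides it; the quotient is w³ - 8w² + 154w - 852.
Continuing, w = 6 is a root, so (w - 6) divides it; the quotient is w² - 2w + 142.
The quadratic w² - 2w + 142 has discriminant -564 < 0 and is irreducible over ℤ.

(w - 14)(w - 15)(w - 6)(w² - 2w + 142)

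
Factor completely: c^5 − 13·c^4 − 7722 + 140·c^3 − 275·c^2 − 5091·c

(c + 2)·(c + 3)·(c − 9)·(c^2 − 9·c + 143)

Testing divisors of the constant over divisors of the leading coefficient, c = −3 is a root, so (c + 3) is a factor; dividing leaves c^4 − 16·c^3 + 188·c^2 − 839·c − 2574.
Next, c = 9 is a root, giving the factor (c − 9) and quotient c^3 − 7·c^2 + 125·c + 286.
Continuing, c = −2 is a root, so (c + 2) divides it; the quotient is c^2 − 9·c + 143.
The quadratic c^2 − 9·c + 143 has discriminant −491 < 0 and is irreducible over ℤ.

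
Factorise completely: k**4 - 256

(k + 4)*(k - 4)*(k**2 + 16)

Difference of squares twice: with A = k and B = 4, A⁴ − B⁴ = (A² − B²)(A² + B²), and A² − B² factors again.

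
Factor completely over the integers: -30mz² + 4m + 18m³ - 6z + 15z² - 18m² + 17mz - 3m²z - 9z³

Group: 3m(6m² - 7mz - 2m - 3z² + 3z) + (3z - 2)(6m² - 7mz - 2m - 3z² + 3z); both groups contain (6m² - 7mz - 2m - 3z² + 3z), so (3m + 3z - 2) is a factor with cofactor 6m² - 7mz - 2m - 3z² + 3z.
The cofactor groups again: 6m² - 7mz - 2m - 3z² + 3z = 2m(3m + z - 1) - 3z(3m + z - 1); both groups contain (3m + z - 1), giving (2m - 3z)(3m + z - 1).

(2m - 3z)(3m + 3z - 2)(3m + z - 1)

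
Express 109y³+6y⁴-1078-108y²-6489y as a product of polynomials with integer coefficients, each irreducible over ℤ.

Trying the rational-root candidates, y = -14 is a root, giving the factor (y+14) and quotient 6y³+25y²-458y-77.
Next, y = -11 is a root, so (y+11) is a factor; dividing leaves 6y²-41y-7.
The remaining quadratic factors as (6y+1)(y-7).

(6y+1)(y+11)(y+14)(y-7)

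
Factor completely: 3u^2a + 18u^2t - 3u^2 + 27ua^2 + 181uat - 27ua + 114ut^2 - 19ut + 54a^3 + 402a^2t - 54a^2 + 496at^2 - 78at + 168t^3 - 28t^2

(u + 6a + 4t)(3u + 9a + 7t)(a + 6t - 1)

Group: a(3u^2 + 27ua + 19ut + 54a^2 + 78at + 28t^2) + (6t - 1)(3u^2 + 27ua + 19ut + 54a^2 + 78at + 28t^2); both groups contain (3u^2 + 27ua + 19ut + 54a^2 + 78at + 28t^2), so (a + 6t - 1) is a factor with cofactor 3u^2 + 27ua + 19ut + 54a^2 + 78at + 28t^2.
The cofactor groups again: 3u^2 + 27ua + 19ut + 54a^2 + 78at + 28t^2 = 3u(u + 6a + 4t) + (9a + 7t)(u + 6a + 4t); both groups contain (u + 6a + 4t), giving (3u + 9a + 7t)(u + 6a + 4t).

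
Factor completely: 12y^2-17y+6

Need a pair with product 12·6 = 72 and sum -17: that's -8 and -9.
Split the middle term: 12y^2-8y - 9y+6 = 4y(3y-2) - 3(3y-2).

(3y-2)(4y-3)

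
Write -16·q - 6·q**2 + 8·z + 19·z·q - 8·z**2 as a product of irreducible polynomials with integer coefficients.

Group: -z·(8·z - 3·q - 8) + 2·q·(8·z - 3·q - 8); both groups contain (8·z - 3·q - 8).

-(z - 2·q)·(8·z - 3·q - 8)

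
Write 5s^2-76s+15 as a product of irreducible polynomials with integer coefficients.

(5s-1)(s-15)

Need a pair with product 5·15 = 75 and sum -76: that's -1 and -75.
Split the middle term: 5s^2-s - 75s+15 = s(5s-1) - 15(5s-1).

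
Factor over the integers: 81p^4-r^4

(3p+r)(3p-r)(9p^2+r^2)

(3p)⁴ − (r)⁴ = ((3p)² − (r)²)((3p)² + (r)²); the first factor splits again, the second (9p^2+r^2) is irreducible.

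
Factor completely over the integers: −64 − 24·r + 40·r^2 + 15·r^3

Group as (15·r^3 − 24·r) + (40·r^2 − 64) = 3·r·(5·r^2 − 8) + 8·(5·r^2 − 8).
Both groups share the factor (5·r^2 − 8).

(3·r + 8)·(5·r^2 − 8)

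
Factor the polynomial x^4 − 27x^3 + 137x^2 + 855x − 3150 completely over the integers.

By the rational root theorem, x = 3 is a root, so (x − 3) divides it; the quotient is x^3 − 24x^2 + 65x + 1050.
Continuing, x = 14 is a root, giving the factor (x − 14) and quotient x^2 − 10x − 75.
The remaining quadratic factors as (x − 15)(x + 5).

(x + 5)(x − 14)(x − 15)(x − 3)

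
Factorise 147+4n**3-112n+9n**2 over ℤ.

By the rational root theorem, n = 7/4 is a root, giving the factor (4n-7) and quotient n**2+4n-21.
The remaining quadratic factors as (n-3)(n+7).

(4n-7)(n+7)(n-3)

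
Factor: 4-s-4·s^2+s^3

By the rational root theorem, s = 4 is a root, so (s-4) divides it; the quotient is s^2-1.
The remaining quadratic factors as (s-1)(s+1).

(s+1)·(s-1)·(s-4)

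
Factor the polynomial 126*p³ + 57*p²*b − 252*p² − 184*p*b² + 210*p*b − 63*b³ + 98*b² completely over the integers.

Group: 3*p*(42*p² + 5*p*b − 84*p − 63*b² + 98*b) + b*(42*p² + 5*p*b − 84*p − 63*b² + 98*b); both groups contain (42*p² + 5*p*b − 84*p − 63*b² + 98*b), so (3*p + b) is a factor with cofactor 42*p² + 5*p*b − 84*p − 63*b² + 98*b.
The cofactor groups again: 42*p² + 5*p*b − 84*p − 63*b² + 98*b = 6*p*(7*p + 9*b − 14) − 7*b*(7*p + 9*b − 14); both groups contain (7*p + 9*b − 14), giving (6*p − 7*b)*(7*p + 9*b − 14).

(6*p − 7*b)*(7*p + 9*b − 14)*(3*p + b)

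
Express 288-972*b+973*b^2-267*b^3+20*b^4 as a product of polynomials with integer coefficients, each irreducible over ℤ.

Among the possible rational roots, b = 3/4 is a root, so (4*b-3) divides it; the quotient is 5*b^3-63*b^2+196*b-96.
Next, b = 4 is a root, so (b-4) divides it; the quotient is 5*b^2-43*b+24.
The remaining quadratic factors as (b-8)(5*b-3).

(4*b-3)*(5*b-3)*(b-4)*(b-8)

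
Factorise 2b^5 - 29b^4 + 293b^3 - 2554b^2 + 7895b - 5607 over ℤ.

Trying the rational-root candidates, b = 1 is a root, so (b - 1) divides it; the quotient is 2b^4 - 27b^3 + 266b^2 - 2288b + 5607.
Continuing, b = 9 is a root, so (b - 9) divides it; the quotient is 2b^3 - 9b^2 + 185b - 623.
Continuing, b = 7/2 is a root, so (2b - 7) divides it; the quotient is b^2 - b + 89.
The quadratic b^2 - b + 89 has discriminant -355 < 0 and is irreducible over ℤ.

(2b - 7)(b - 1)(b - 9)(b^2 - b + 89)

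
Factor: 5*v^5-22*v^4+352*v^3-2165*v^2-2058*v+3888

Among the possible rational roots, v = 1 is a root, so (v-1) divides it; the quotient is 5*v^4-17*v^3+335*v^2-1830*v-3888.
Then v = -8/5 is a root, so (5*v+8) divides it; the quotient is v^3-5*v^2+75*v-486.
Continuing, v = 6 is a root, so (v-6) is a factor; dividing leaves v^2+v+81.
The quadratic v^2+v+81 has discriminant -323 < 0 and is irreducible over ℤ.

(5*v+8)*(v-1)*(v-6)*(v^2+v+81)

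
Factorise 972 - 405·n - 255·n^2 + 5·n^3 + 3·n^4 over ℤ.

Testing divisors of the constant over divisors of the leading coefficient, n = 4/3 is a root, giving the factor (3·n - 4) and quotient n^3 + 3·n^2 - 81·n - 243.
Then n = -3 is a root, giving the factor (n + 3) and quotient n^2 - 81.
The remaining quadratic factors as (n - 9)(n + 9).

(3·n - 4)·(n + 3)·(n + 9)·(n - 9)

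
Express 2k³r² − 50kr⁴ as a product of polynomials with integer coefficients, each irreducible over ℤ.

2kr²(k + 5r)(k − 5r)

Factor out 2kr², leaving k² − 25r², which is a difference of two squares.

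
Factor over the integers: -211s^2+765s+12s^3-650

(3s-10)(4s-5)(s-13)

Trying the rational-root candidates, s = 13 is a root, so (s-13) divides it; the quotient is 12s^2-55s+50.
The remaining quadratic factors as (4s-5)(3s-10).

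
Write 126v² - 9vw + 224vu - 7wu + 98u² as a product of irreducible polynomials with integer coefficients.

(14v - w + 14u)(9v + 7u)

Group: 9v(14v - w + 14u) + 7u(14v - w + 14u); both groups contain (14v - w + 14u).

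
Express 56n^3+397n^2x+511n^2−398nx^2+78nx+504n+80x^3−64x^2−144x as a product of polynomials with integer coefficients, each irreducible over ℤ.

(7n−2x)(8n−5x+9)(n+8x+8)

Group: 7n(8n^2+59nx+73n−40x^2+32x+72) − 2x(8n^2+59nx+73n−40x^2+32x+72); both groups contain (8n^2+59nx+73n−40x^2+32x+72), so (7n−2x) is a factor with cofactor 8n^2+59nx+73n−40x^2+32x+72.
The cofactor groups again: 8n^2+59nx+73n−40x^2+32x+72 = n(8n−5x+9) + (8x+8)(8n−5x+9); both groups contain (8n−5x+9), giving (n+8x+8)(8n−5x+9).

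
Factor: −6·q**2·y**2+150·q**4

Pull out the common factor 6·q**2; 25·q**2−y**2 is a difference of squares.

6·q**2·(5·q+y)·(5·q−y)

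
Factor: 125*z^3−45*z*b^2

5*z*(5*z−3*b)*(5*z+3*b)

Factor out 5*z, leaving 25*z^2−9*b^2, which is a difference of two squares.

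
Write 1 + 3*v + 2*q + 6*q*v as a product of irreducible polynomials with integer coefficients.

Group as (6*q*v + 2*q) + (3*v + 1) = 2*q*(3*v + 1) + (3*v + 1).
Both groups share the factor (3*v + 1).

(2*q + 1)*(3*v + 1)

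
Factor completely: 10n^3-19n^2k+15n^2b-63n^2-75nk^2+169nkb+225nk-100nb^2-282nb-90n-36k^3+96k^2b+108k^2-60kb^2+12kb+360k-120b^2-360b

(2n+3k-5b-15)(5n+3k+6)(n-4k+4b)

Group: n(10n^2+21nk-25nb-63n+9k^2-15kb-27k-30b-90) + (-4k+4b)(10n^2+21nk-25nb-63n+9k^2-15kb-27k-30b-90); both groups contain (10n^2+21nk-25nb-63n+9k^2-15kb-27k-30b-90), so (n-4k+4b) is a factor with cofactor 10n^2+21nk-25nb-63n+9k^2-15kb-27k-30b-90.
The cofactor groups again: 10n^2+21nk-25nb-63n+9k^2-15kb-27k-30b-90 = 2n(5n+3k+6) + (3k-5b-15)(5n+3k+6); both groups contain (5n+3k+6), giving (2n+3k-5b-15)(5n+3k+6).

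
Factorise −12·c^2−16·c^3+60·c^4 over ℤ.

Pull out the common factor 4·c^2, then factor the remaining trinomial.

4·c^2·(3·c+1)·(5·c−3)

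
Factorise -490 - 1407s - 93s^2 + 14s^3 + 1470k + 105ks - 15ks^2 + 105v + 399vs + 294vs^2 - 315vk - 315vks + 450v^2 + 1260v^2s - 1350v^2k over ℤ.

Group: 6v(-225vk + 210vs + 75v - 15ks + 210k + 14s^2 - 191s - 70) + (s + 7)(-225vk + 210vs + 75v - 15ks + 210k + 14s^2 - 191s - 70); both groups contain (-225vk + 210vs + 75v - 15ks + 210k + 14s^2 - 191s - 70), so (6v + s + 7) is a factor with cofactor -225vk + 210vs + 75v - 15ks + 210k + 14s^2 - 191s - 70.
The cofactor groups again: -225vk + 210vs + 75v - 15ks + 210k + 14s^2 - 191s - 70 = -15v(15k - 14s - 5) + (-s + 14)(15k - 14s - 5); both groups contain (15k - 14s - 5), giving -(15v + s - 14)(15k - 14s - 5).

-(15k - 14s - 5)(15v + s - 14)(6v + s + 7)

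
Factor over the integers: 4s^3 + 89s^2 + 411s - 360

Testing divisors of the constant over divisors of the leading coefficient, s = 3/4 is a root, giving the factor (4s - 3) and quotient s^2 + 23s + 120.
The remaining quadratic factors as (s + 15)(s + 8).

(4s - 3)(s + 15)(s + 8)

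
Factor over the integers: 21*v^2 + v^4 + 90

(v^2 + 15)*(v^2 + 6)

Substitute u = v^2 to get a quadratic in u, then factor.
v^2 + 6 is irreducible over ℤ (always positive, so no real roots).
v^2 + 15 is irreducible over ℤ (always positive, so no real roots).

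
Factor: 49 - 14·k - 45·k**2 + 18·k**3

(3·k - 7)·(6·k - 7)·(k + 1)

By the rational root theorem, k = -1 is a root, so (k + 1) divides it; the quotient is 18·k**2 - 63·k + 49.
The remaining quadratic factors as (6·k - 7)(3·k - 7).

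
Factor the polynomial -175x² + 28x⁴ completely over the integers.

Every term has a factor of 7x². Then 4x² - 25 = (2x)² − (5)².

7x²(2x + 5)(2x - 5)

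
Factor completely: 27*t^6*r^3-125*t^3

t^3*(3*t*r-5)*(9*t^2*r^2+15*t*r+25)

Every term has a factor of t^3; factoring it out leaves 27*t^3*r^3-125.
Recognize a difference of cubes with the parts 3*t*r and 5.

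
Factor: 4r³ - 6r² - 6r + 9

Group as (4r³ - 6r) + (-6r² + 9) = 2r(2r² - 3) - 3(2r² - 3).
Both groups share the factor (2r² - 3).

(2r - 3)(2r² - 3)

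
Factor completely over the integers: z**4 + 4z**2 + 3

Substitute u = z**2 to get a quadratic in u, then factor.
z**2 + 1 is irreducible over ℤ (sum of squares).
z**2 + 3 is irreducible over ℤ (always positive, so no real roots).

(z**2 + 1)(z**2 + 3)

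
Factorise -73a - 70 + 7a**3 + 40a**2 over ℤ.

By the rational root theorem, a = -5/7 is a root, so (7a + 5) is a factor; dividing leaves a**2 + 5a - 14.
The remaining quadratic factors as (a - 2)(a + 7).

(7a + 5)(a + 7)(a - 2)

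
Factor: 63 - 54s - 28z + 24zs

(4z - 9)(6s - 7)

Group as (24zs - 28z) + (-54s + 63) = 4z(6s - 7) - 9(6s - 7).
Both groups share the factor (6s - 7).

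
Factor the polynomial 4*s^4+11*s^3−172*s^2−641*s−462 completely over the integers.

(4*s+11)*(s+1)*(s+6)*(s−7)

By the rational root theorem, s = −1 is a root, giving the factor (s+1) and quotient 4*s^3+7*s^2−179*s−462.
Then s = 7 is a root, giving the factor (s−7) and quotient 4*s^2+35*s+66.
The remaining quadratic factors as (s+6)(4*s+11).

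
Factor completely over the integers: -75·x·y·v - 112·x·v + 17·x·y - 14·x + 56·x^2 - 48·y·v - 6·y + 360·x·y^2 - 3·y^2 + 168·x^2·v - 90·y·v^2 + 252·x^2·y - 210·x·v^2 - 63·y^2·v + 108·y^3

(4·x + 4·y - 5·v - 1)·(9·y + 6·v + 2)·(7·x + 3·y)

Group: 4·x·(63·x·y + 42·x·v + 14·x + 27·y^2 + 18·y·v + 6·y) + (4·y - 5·v - 1)·(63·x·y + 42·x·v + 14·x + 27·y^2 + 18·y·v + 6·y); both groups contain (63·x·y + 42·x·v + 14·x + 27·y^2 + 18·y·v + 6·y), so (4·x + 4·y - 5·v - 1) is a factor with cofactor 63·x·y + 42·x·v + 14·x + 27·y^2 + 18·y·v + 6·y.
The cofactor groups again: 63·x·y + 42·x·v + 14·x + 27·y^2 + 18·y·v + 6·y = 7·x·(9·y + 6·v + 2) + 3·y·(9·y + 6·v + 2); both groups contain (9·y + 6·v + 2), giving (7·x + 3·y)·(9·y + 6·v + 2).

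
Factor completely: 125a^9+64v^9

Recognize a sum of cubes with the parts 5a^3 and 4v^3.

(4v^3+5a^3)(16v^6-20v^3a^3+25a^6)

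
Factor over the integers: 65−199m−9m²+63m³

(3m−1)(3m−5)(7m+13)

Testing divisors of the constant over divisors of the leading coefficient, m = 5/3 is a root, so (3m−5) is a factor; dividing leaves 21m²+32m−13.
The remaining quadratic factors as (3m−1)(7m+13).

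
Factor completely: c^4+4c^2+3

(c^2+1)(c^2+3)

Substitute u = c^2 to get a quadratic in u, then factor.
c^2+1 is irreducible over ℤ (sum of squares).
c^2+3 is irreducible over ℤ (always positive, so no real roots).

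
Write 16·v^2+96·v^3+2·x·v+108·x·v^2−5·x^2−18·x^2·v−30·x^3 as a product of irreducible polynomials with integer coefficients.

Group: x·(−30·x^2−78·x·v−5·x−48·v^2−8·v) − 2·v·(−30·x^2−78·x·v−5·x−48·v^2−8·v); both groups contain (−30·x^2−78·x·v−5·x−48·v^2−8·v), so (x−2·v) is a factor with cofactor −30·x^2−78·x·v−5·x−48·v^2−8·v.
The cofactor groups again: −30·x^2−78·x·v−5·x−48·v^2−8·v = −5·x·(6·x+6·v+1) − 8·v·(6·x+6·v+1); both groups contain (6·x+6·v+1), giving −(5·x+8·v)·(6·x+6·v+1).

−(x−2·v)·(6·x+6·v+1)·(5·x+8·v)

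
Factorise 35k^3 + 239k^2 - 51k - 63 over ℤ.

(5k - 3)(7k + 3)(k + 7)

By the rational root theorem, k = -7 is a root, so (k + 7) divides it; the quotient is 35k^2 - 6k - 9.
The remaining quadratic factors as (5k - 3)(7k + 3).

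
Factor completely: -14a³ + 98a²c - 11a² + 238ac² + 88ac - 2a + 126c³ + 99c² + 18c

-(2a + 2c + 1)(7a + 7c + 2)(a - 9c)

Group: 2a(-7a² + 56ac - 2a + 63c² + 18c) + (2c + 1)(-7a² + 56ac - 2a + 63c² + 18c); both groups contain (-7a² + 56ac - 2a + 63c² + 18c), so (2a + 2c + 1) is a factor with cofactor -7a² + 56ac - 2a + 63c² + 18c.
The cofactor groups again: -7a² + 56ac - 2a + 63c² + 18c = -7a(a - 9c) + (-7c - 2)(a - 9c); both groups contain (a - 9c), giving -(7a + 7c + 2)(a - 9c).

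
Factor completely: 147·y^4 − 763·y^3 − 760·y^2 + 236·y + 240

(3·y + 2)·(7·y + 5)·(7·y − 4)·(y − 6)

Trying the rational-root candidates, y = 6 is a root, giving the factor (y − 6) and quotient 147·y^3 + 119·y^2 − 46·y − 40.
Next, y = 4/7 is a root, giving the factor (7·y − 4) and quotient 21·y^2 + 29·y + 10.
The remaining quadratic factors as (7·y + 5)(3·y + 2).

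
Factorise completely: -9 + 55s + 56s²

(7s - 1)(8s + 9)

Need a pair with product 56·(-9) = -504 and sum 55: that's -8 and 63.
Split the middle term: 56s² - 8s + 63s - 9 = 8s(7s - 1) + 9(7s - 1).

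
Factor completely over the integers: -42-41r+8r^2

Need a pair with product 8·(-42) = -336 and sum -41: that's 7 and -48.
Split the middle term: 8r^2+7r - 48r-42 = r(8r+7) - 6(8r+7).

(8r+7)(r-6)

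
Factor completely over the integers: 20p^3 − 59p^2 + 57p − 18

Testing divisors of the constant over divisors of the leading coefficient, p = 1 is a root, so (p − 1) is a factor; dividing leaves 20p^2 − 39p + 18.
The remaining quadratic factors as (5p − 6)(4p − 3).

(4p − 3)(5p − 6)(p − 1)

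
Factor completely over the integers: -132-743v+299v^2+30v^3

(5v-11)(6v+1)(v+12)

Among the possible rational roots, v = 11/5 is a root, so (5v-11) divides it; the quotient is 6v^2+73v+12.
The remaining quadratic factors as (6v+1)(v+12).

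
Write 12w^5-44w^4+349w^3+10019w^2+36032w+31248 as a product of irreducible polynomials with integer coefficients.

(2w+7)(2w+9)(3w+4)(w^2-13w+124)

Among the possible rational roots, w = -7/2 is a root, giving the factor (2w+7) and quotient 6w^4-43w^3+325w^2+3872w+4464.
Continuing, w = -4/3 is a root, so (3w+4) divides it; the quotient is 2w^3-17w^2+131w+1116.
Then w = -9/2 is a root, so (2w+9) divides it; the quotient is w^2-13w+124.
The quadratic w^2-13w+124 has discriminant -327 < 0 and is irreducible over ℤ.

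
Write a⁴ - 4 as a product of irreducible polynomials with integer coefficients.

Substitute u = a² to get a quadratic in u, then factor.
a² - 2 is irreducible over ℤ (2 is not a perfect square).
a² + 2 is irreducible over ℤ (always positive, so no real roots).

(a² + 2)·(a² - 2)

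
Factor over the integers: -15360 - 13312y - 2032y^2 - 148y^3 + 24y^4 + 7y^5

Testing divisors of the constant over divisors of the leading coefficient, y = -6 is a root, giving the factor (y + 6) and quotient 7y^4 - 18y^3 - 40y^2 - 1792y - 2560.
Continuing, y = 8 is a root, so (y - 8) is a factor; dividing leaves 7y^3 + 38y^2 + 264y + 320.
Continuing, y = -10/7 is a root, so (7y + 10) is a factor; dividing leaves y^2 + 4y + 32.
The quadratic y^2 + 4y + 32 has discriminant -112 < 0 and is irreducible over ℤ.

(7y + 10)(y + 6)(y - 8)(y^2 + 4y + 32)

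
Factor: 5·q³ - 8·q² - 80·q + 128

Trying the rational-root candidates, q = -4 is a root, so (q + 4) is a factor; dividing leaves 5·q² - 28·q + 32.
The remaining quadratic factors as (q - 4)(5·q - 8).

(5·q - 8)·(q + 4)·(q - 4)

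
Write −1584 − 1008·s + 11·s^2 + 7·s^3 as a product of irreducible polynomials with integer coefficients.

Testing divisors of the constant over divisors of the leading coefficient, s = 12 is a root, so (s − 12) is a factor; dividing leaves 7·s^2 + 95·s + 132.
The remaining quadratic factors as (s + 12)(7·s + 11).

(7·s + 11)·(s + 12)·(s − 12)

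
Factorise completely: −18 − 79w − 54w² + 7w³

(7w + 2)(w + 1)(w − 9)

Testing divisors of the constant over divisors of the leading coefficient, w = −2/7 is a root, so (7w + 2) divides it; the quotient is w² − 8w − 9.
The remaining quadratic factors as (w + 1)(w − 9).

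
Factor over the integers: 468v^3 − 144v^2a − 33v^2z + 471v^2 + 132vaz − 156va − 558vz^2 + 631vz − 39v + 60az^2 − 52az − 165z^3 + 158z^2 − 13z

Group: 13v(36v^2 − 33vz + 39v − 15z^2 + 13z) + (−4a + 11z − 1)(36v^2 − 33vz + 39v − 15z^2 + 13z); both groups contain (36v^2 − 33vz + 39v − 15z^2 + 13z), so (13v − 4a + 11z − 1) is a factor with cofactor 36v^2 − 33vz + 39v − 15z^2 + 13z.
The cofactor groups again: 36v^2 − 33vz + 39v − 15z^2 + 13z = 3v(12v − 15z + 13) + z(12v − 15z + 13); both groups contain (12v − 15z + 13), giving (3v + z)(12v − 15z + 13).

(13v − 4a + 11z − 1)(12v − 15z + 13)(3v + z)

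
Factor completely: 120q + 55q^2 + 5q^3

5q(q + 3)(q + 8)

Pull out the common factor 5q, then factor the remaining trinomial.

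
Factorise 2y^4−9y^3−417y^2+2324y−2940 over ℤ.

(2y−7)(y+15)(y−14)(y−2)

Testing divisors of the constant over divisors of the leading coefficient, y = 7/2 is a root, so (2y−7) divides it; the quotient is y^3−y^2−212y+420.
Next, y = 14 is a root, so (y−14) is a factor; dividing leaves y^2+13y−30.
The remaining quadratic factors as (y+15)(y−2).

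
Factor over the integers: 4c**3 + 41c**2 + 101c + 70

(4c + 5)(c + 2)(c + 7)

Trying the rational-root candidates, c = −5/4 is a root, giving the factor (4c + 5) and quotient c**2 + 9c + 14.
The remaining quadratic factors as (c + 7)(c + 2).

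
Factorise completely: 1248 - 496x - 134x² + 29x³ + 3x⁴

(3x - 13)(x + 12)(x + 4)(x - 2)

By the rational root theorem, x = 13/3 is a root, so (3x - 13) divides it; the quotient is x³ + 14x² + 16x - 96.
Then x = 2 is a root, so (x - 2) is a factor; dividing leaves x² + 16x + 48.
The remaining quadratic factors as (x + 12)(x + 4).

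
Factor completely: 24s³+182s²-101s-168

Testing divisors of the constant over divisors of the leading coefficient, s = 7/6 is a root, so (6s-7) divides it; the quotient is 4s²+35s+24.
The remaining quadratic factors as (s+8)(4s+3).

(4s+3)(6s-7)(s+8)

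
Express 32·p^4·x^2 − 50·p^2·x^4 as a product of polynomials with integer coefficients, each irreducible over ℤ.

Factor out 2·p^2·x^2, leaving 16·p^2 − 25·x^2, which is a difference of two squares.

2·p^2·x^2·(4·p + 5·x)·(4·p − 5·x)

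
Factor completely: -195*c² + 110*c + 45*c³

5*c*(3*c - 11)*(3*c - 2)

Pull out the common factor 5*c, then factor the remaining trinomial.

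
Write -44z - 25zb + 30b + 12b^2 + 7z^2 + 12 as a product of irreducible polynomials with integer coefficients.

Group: z(7z - 4b - 2) + (-3b - 6)(7z - 4b - 2); both groups contain (7z - 4b - 2).

(z - 3b - 6)(7z - 4b - 2)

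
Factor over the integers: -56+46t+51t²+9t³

Trying the rational-root candidates, t = -4 is a root, so (t+4) divides it; the quotient is 9t²+15t-14.
The remaining quadratic factors as (3t-2)(3t+7).

(3t+7)(3t-2)(t+4)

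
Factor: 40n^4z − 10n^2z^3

Factor out 10n^2z, leaving 4n^2 − z^2, which is a difference of two squares.

10n^2z(2n + z)(2n − z)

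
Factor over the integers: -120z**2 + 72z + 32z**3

8z(4z - 3)(z - 3)

Pull out the common factor 8z, then factor the remaining trinomial.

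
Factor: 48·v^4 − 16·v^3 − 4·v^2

Pull out the common factor 4·v^2, then factor the remaining trinomial.

4·v^2·(2·v − 1)·(6·v + 1)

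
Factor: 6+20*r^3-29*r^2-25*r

Among the possible rational roots, r = -3/4 is a root, so (4*r+3) divides it; the quotient is 5*r^2-11*r+2.
The remaining quadratic factors as (5*r-1)(r-2).

(4*r+3)*(5*r-1)*(r-2)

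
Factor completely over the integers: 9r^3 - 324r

Pull out the common factor 9r; r^2 - 36 is a difference of squares.

9r(r + 6)(r - 6)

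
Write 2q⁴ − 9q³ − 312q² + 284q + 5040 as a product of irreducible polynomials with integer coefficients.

Testing divisors of the constant over divisors of the leading coefficient, q = 14 is a root, giving the factor (q − 14) and quotient 2q³ + 19q² − 46q − 360.
Then q = 9/2 is a root, so (2q − 9) divides it; the quotient is q² + 14q + 40.
The remaining quadratic factors as (q + 10)(q + 4).

(2q − 9)(q + 10)(q + 4)(q − 14)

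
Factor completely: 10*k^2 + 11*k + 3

(2*k + 1)*(5*k + 3)

Need a pair with product 10·3 = 30 and sum 11: that's 6 and 5.
Split the middle term: 10*k^2 + 6*k + 5*k + 3 = 2*k*(5*k + 3) + (5*k + 3).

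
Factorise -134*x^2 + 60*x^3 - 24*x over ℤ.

Pull out the common factor 2*x, then factor the remaining trinomial.

2*x*(5*x - 12)*(6*x + 1)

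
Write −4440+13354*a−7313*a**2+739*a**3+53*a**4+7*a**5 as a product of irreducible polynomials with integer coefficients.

(7*a−3)*(a−2)*(a−4)*(a**2+14*a+185)

By the rational root theorem, a = 4 is a root, so (a−4) is a factor; dividing leaves 7*a**4+81*a**3+1063*a**2−3061*a+1110.
Next, a = 3/7 is a root, so (7*a−3) divides it; the quotient is a**3+12*a**2+157*a−370.
Continuing, a = 2 is a root, so (a−2) is a factor; dividing leaves a**2+14*a+185.
The quadratic a**2+14*a+185 has discriminant −544 < 0 and is irreducible over ℤ.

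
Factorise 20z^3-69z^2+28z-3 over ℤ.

(4z-1)(5z-1)(z-3)

By the rational root theorem, z = 1/4 is a root, giving the factor (4z-1) and quotient 5z^2-16z+3.
The remaining quadratic factors as (z-3)(5z-1).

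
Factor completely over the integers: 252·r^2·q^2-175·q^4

Factor out 7·q^2, leaving 36·r^2-25·q^2, which is a difference of two squares.

7·q^2·(6·r-5·q)·(6·r+5·q)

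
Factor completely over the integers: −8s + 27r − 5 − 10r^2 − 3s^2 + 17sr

Group: −s(3s − 2r + 5) + (5r − 1)(3s − 2r + 5); both groups contain (3s − 2r + 5).

−(3s − 2r + 5)(s − 5r + 1)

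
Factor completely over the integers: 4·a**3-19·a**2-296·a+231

By the rational root theorem, a = 11 is a root, so (a-11) divides it; the quotient is 4·a**2+25·a-21.
The remaining quadratic factors as (4·a-3)(a+7).

(4·a-3)·(a+7)·(a-11)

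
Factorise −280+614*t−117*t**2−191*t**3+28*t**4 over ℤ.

(4*t−5)*(7*t−4)*(t+2)*(t−7)

Testing divisors of the constant over divisors of the leading coefficient, t = 4/7 is a root, giving the factor (7*t−4) and quotient 4*t**3−25*t**2−31*t+70.
Continuing, t = 5/4 is a root, so (4*t−5) is a factor; dividing leaves t**2−5*t−14.
The remaining quadratic factors as (t−7)(t+2).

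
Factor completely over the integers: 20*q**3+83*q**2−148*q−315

By the rational root theorem, q = −5 is a root, so (q+5) divides it; the quotient is 20*q**2−17*q−63.
The remaining quadratic factors as (4*q−9)(5*q+7).

(4*q−9)*(5*q+7)*(q+5)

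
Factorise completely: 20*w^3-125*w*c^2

5*w*(2*w-5*c)*(2*w+5*c)

Every term has a factor of 5*w. Then 4*w^2-25*c^2 = (2*w)² − (5*c)².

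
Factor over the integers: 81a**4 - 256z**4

Write as (9a**2)² − (16z**2)², then factor 9a**2 - 16z**2 once more.

(3a + 4z)(3a - 4z)(9a**2 + 16z**2)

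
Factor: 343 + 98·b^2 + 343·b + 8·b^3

(2·b + 7)·(4·b + 7)·(b + 7)

Testing divisors of the constant over divisors of the leading coefficient, b = -7/4 is a root, giving the factor (4·b + 7) and quotient 2·b^2 + 21·b + 49.
The remaining quadratic factors as (b + 7)(2·b + 7).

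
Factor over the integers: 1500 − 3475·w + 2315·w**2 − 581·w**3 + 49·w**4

By the rational root theorem, w = 4 is a root, giving the factor (w − 4) and quotient 49·w**3 − 385·w**2 + 775·w − 375.
Continuing, w = 15/7 is a root, so (7·w − 15) divides it; the quotient is 7·w**2 − 40·w + 25.
The remaining quadratic factors as (7·w − 5)(w − 5).

(7·w − 15)·(7·w − 5)·(w − 4)·(w − 5)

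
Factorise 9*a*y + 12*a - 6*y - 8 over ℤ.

(3*a - 2)*(3*y + 4)

Group as (9*a*y + 12*a) + (-6*y - 8) = 3*a*(3*y + 4) - 2*(3*y + 4).
Both groups share the factor (3*y + 4).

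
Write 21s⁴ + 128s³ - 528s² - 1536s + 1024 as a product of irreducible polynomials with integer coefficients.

Among the possible rational roots, s = 4 is a root, giving the factor (s - 4) and quotient 21s³ + 212s² + 320s - 256.
Next, s = -8 is a root, so (s + 8) divides it; the quotient is 21s² + 44s - 32.
The remaining quadratic factors as (7s - 4)(3s + 8).

(3s + 8)(7s - 4)(s + 8)(s - 4)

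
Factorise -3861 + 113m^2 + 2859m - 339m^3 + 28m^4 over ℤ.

Testing divisors of the constant over divisors of the leading coefficient, m = 13/7 is a root, so (7m - 13) divides it; the quotient is 4m^3 - 41m^2 - 60m + 297.
Continuing, m = -3 is a root, so (m + 3) divides it; the quotient is 4m^2 - 53m + 99.
The remaining quadratic factors as (4m - 9)(m - 11).

(4m - 9)(7m - 13)(m + 3)(m - 11)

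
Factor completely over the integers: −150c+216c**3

6c(6c+5)(6c−5)

Factor out 6c, leaving 36c**2−25, which is a difference of two squares.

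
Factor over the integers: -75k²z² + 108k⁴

Factor out 3k², leaving 36k² - 25z², which is a difference of two squares.

3k²(6k + 5z)(6k - 5z)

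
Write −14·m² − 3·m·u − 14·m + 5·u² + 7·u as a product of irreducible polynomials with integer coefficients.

Group: −7·m·(2·m − u) + (−5·u − 7)·(2·m − u); both groups contain (2·m − u).

−(2·m − u)·(7·m + 5·u + 7)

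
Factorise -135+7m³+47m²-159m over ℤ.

(7m+5)(m+9)(m-3)

Trying the rational-root candidates, m = 3 is a root, so (m-3) is a factor; dividing leaves 7m²+68m+45.
The remaining quadratic factors as (7m+5)(m+9).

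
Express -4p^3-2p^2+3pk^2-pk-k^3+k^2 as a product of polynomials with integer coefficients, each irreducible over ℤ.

Group: 2p(-2p^2-pk+k^2) + (-k+1)(-2p^2-pk+k^2); both groups contain (-2p^2-pk+k^2), so (2p-k+1) is a factor with cofactor -2p^2-pk+k^2.
The cofactor groups again: -2p^2-pk+k^2 = -p(2p-k) - k(2p-k); both groups contain (2p-k), giving -(p+k)(2p-k).

-(2p-k)(2p-k+1)(p+k)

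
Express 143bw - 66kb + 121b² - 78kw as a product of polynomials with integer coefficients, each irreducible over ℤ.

-(6k - 11b)(11b + 13w)

Group: -11b(6k - 11b) - 13w(6k - 11b); both groups contain (6k - 11b).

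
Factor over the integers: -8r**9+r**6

Factor out r**6 first: what remains is -8r**3+1.
Recognize a difference of cubes with the parts 1 and 2r.

-r**6(2r-1)(4r**2+2r+1)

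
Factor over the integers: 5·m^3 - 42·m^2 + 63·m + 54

By the rational root theorem, m = -3/5 is a root, giving the factor (5·m + 3) and quotient m^2 - 9·m + 18.
The remaining quadratic factors as (m - 3)(m - 6).

(5·m + 3)·(m - 3)·(m - 6)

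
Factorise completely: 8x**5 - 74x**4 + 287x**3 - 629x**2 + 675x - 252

(2x - 3)(4x - 3)(x - 4)(x**2 - 3x + 7)

By the rational root theorem, x = 3/4 is a root, so (4x - 3) divides it; the quotient is 2x**4 - 17x**3 + 59x**2 - 113x + 84.
Then x = 4 is a root, so (x - 4) is a factor; dividing leaves 2x**3 - 9x**2 + 23x - 21.
Next, x = 3/2 is a root, so (2x - 3) is a factor; dividing leaves x**2 - 3x + 7.
The quadratic x**2 - 3x + 7 has discriminant -19 < 0 and is irreducible over ℤ.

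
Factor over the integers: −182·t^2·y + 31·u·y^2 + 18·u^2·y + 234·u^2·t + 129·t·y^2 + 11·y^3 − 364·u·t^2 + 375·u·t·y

(9·u − 14·t + 11·y)·(13·t + y)·(2·u + y)

Group: 2·u·(117·u·t + 9·u·y − 182·t^2 + 129·t·y + 11·y^2) + y·(117·u·t + 9·u·y − 182·t^2 + 129·t·y + 11·y^2); both groups contain (117·u·t + 9·u·y − 182·t^2 + 129·t·y + 11·y^2), so (2·u + y) is a factor with cofactor 117·u·t + 9·u·y − 182·t^2 + 129·t·y + 11·y^2.
The cofactor groups again: 117·u·t + 9·u·y − 182·t^2 + 129·t·y + 11·y^2 = 9·u·(13·t + y) + (−14·t + 11·y)·(13·t + y); both groups contain (13·t + y), giving (9·u − 14·t + 11·y)·(13·t + y).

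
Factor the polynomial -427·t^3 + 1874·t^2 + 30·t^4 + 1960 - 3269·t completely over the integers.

Testing divisors of the constant over divisors of the leading coefficient, t = 5/2 is a root, so (2·t - 5) divides it; the quotient is 15·t^3 - 176·t^2 + 497·t - 392.
Continuing, t = 7/5 is a root, so (5·t - 7) divides it; the quotient is 3·t^2 - 31·t + 56.
The remaining quadratic factors as (t - 8)(3·t - 7).

(2·t - 5)·(3·t - 7)·(5·t - 7)·(t - 8)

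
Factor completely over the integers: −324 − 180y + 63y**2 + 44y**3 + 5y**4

By the rational root theorem, y = −3 is a root, so (y + 3) divides it; the quotient is 5y**3 + 29y**2 − 24y − 108.
Continuing, y = −9/5 is a root, so (5y + 9) divides it; the quotient is y**2 + 4y − 12.
The remaining quadratic factors as (y − 2)(y + 6).

(5y + 9)(y + 3)(y + 6)(y − 2)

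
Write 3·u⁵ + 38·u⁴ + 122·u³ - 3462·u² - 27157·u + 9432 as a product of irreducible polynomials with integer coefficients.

(3·u - 1)·(u + 8)·(u - 9)·(u² + 14·u + 131)

Among the possible rational roots, u = -8 is a root, so (u + 8) is a factor; dividing leaves 3·u⁴ + 14·u³ + 10·u² - 3542·u + 1179.
Continuing, u = 1/3 is a root, so (3·u - 1) divides it; the quotient is u³ + 5·u² + 5·u - 1179.
Then u = 9 is a root, so (u - 9) divides it; the quotient is u² + 14·u + 131.
The quadratic u² + 14·u + 131 has discriminant -328 < 0 and is irreducible over ℤ.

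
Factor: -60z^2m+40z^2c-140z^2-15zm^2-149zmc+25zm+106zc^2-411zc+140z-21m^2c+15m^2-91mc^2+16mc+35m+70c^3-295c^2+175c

-(3m-2c+7)(4z+m+5c)(5z+7c-5)

Group: 3m(-20z^2-5zm-53zc+20z-7mc+5m-35c^2+25c) + (-2c+7)(-20z^2-5zm-53zc+20z-7mc+5m-35c^2+25c); both groups contain (-20z^2-5zm-53zc+20z-7mc+5m-35c^2+25c), so (3m-2c+7) is a factor with cofactor -20z^2-5zm-53zc+20z-7mc+5m-35c^2+25c.
The cofactor groups again: -20z^2-5zm-53zc+20z-7mc+5m-35c^2+25c = -5z(4z+m+5c) + (-7c+5)(4z+m+5c); both groups contain (4z+m+5c), giving -(5z+7c-5)(4z+m+5c).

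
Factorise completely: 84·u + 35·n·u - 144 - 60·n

Group as (35·n·u - 60·n) + (84·u - 144) = 5·n·(7·u - 12) + 12·(7·u - 12).
Both groups share the factor (7·u - 12).

(5·n + 12)·(7·u - 12)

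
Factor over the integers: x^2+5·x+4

Two integers with product 4 and sum 5 are 4 and 1.

(x+1)·(x+4)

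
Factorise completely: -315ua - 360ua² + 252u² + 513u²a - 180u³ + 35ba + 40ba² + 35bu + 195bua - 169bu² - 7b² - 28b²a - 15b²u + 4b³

Group: b(4b² - 31bu - 8ba - 7b - 45u² + 72ua + 63u) + (4u - 5a)(4b² - 31bu - 8ba - 7b - 45u² + 72ua + 63u); both groups contain (4b² - 31bu - 8ba - 7b - 45u² + 72ua + 63u), so (b + 4u - 5a) is a factor with cofactor 4b² - 31bu - 8ba - 7b - 45u² + 72ua + 63u.
The cofactor groups again: 4b² - 31bu - 8ba - 7b - 45u² + 72ua + 63u = 4b(b - 9u) + (5u - 8a - 7)(b - 9u); both groups contain (b - 9u), giving (4b + 5u - 8a - 7)(b - 9u).

(b + 4u - 5a)(4b + 5u - 8a - 7)(b - 9u)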